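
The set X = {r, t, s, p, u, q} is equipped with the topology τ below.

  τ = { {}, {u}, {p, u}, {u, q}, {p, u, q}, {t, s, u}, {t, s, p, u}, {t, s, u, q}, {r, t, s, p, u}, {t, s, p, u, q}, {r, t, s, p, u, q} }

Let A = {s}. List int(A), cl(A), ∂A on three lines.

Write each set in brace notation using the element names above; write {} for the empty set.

opens ⊆ A: {}; union → int = {}
complement {r, t, p, u, q}; its interior {p, u, q}; cl(A) = X∖{p, u, q} = {r, t, s}
boundary = {r, t, s} ∖ {} = {r, t, s}

int(A) = {}
cl(A)  = {r, t, s}
∂A     = {r, t, s}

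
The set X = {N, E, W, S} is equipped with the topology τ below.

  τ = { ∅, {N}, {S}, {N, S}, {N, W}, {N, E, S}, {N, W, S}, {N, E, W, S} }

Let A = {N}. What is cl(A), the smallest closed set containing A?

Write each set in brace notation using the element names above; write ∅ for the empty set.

{N, E, W}

complement {E, W, S}; its interior {S}; cl(A) = X∖{S} = {N, E, W}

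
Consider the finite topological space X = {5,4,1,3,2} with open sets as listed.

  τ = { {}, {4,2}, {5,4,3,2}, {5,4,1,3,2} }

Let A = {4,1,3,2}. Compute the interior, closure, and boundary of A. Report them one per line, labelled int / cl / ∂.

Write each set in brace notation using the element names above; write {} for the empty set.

int(A) = {4,2}
cl(A)  = {5,4,1,3,2}
∂A     = {5,1,3}

open subsets of A: {}, {4,2}; so int(A) = {4,2}
closure: X∖int(X∖A) = X∖{} = {5,4,1,3,2}
∂A = {5,4,1,3,2} minus {4,2} = {5,1,3}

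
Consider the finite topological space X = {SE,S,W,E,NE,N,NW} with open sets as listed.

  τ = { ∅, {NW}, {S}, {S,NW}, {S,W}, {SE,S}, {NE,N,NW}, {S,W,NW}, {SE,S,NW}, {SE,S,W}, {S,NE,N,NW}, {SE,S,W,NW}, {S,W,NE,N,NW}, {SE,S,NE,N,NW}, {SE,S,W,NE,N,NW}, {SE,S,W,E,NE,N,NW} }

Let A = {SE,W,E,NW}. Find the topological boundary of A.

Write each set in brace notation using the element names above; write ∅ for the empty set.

open subsets of A: ∅, {NW}; so int(A) = {NW}
closure: X∖int(X∖A) = X∖{S} = {SE,W,E,NE,N,NW}
∂A = {SE,W,E,NE,N,NW} minus {NW} = {SE,W,E,NE,N}

{SE,W,E,NE,N}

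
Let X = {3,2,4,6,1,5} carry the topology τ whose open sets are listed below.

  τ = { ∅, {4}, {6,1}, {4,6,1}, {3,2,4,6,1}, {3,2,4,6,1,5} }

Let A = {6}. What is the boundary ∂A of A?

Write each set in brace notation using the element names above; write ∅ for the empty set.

{3,2,6,1,5}

opens ⊆ A: ∅; union → int = ∅
complement {3,2,4,1,5}; its interior {4}; cl(A) = X∖{4} = {3,2,6,1,5}
boundary = {3,2,6,1,5} ∖ ∅ = {3,2,6,1,5}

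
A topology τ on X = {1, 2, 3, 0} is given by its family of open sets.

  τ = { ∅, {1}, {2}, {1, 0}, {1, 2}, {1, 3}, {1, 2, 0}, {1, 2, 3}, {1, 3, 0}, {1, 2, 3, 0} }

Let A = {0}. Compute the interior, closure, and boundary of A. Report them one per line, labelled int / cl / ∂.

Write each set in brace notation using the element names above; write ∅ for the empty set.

int(A) = ∅
cl(A)  = {0}
∂A     = {0}

opens ⊆ A: ∅; union → int = ∅
complement {1, 2, 3}; its interior {1, 2, 3}; cl(A) = X∖{1, 2, 3} = {0}
boundary = {0} ∖ ∅ = {0}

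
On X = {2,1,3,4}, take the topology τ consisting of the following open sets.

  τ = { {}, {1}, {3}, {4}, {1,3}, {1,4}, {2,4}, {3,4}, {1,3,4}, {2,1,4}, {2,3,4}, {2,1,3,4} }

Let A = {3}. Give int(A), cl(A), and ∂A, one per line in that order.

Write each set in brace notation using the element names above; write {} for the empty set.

interior: largest open inside A is {3} (from {}, {3})
cl via duality: int({2,1,4}) = {2,1,4}, so X∖{2,1,4} = {3}
cl∖int = {}

int(A) = {3}
cl(A)  = {3}
∂A     = {}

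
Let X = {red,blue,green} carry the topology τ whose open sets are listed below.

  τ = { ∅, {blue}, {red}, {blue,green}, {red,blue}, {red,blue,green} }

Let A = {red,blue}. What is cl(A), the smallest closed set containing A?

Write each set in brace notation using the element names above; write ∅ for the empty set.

{red,blue,green}

X∖A={green}, int(X∖A)=∅, hence cl(A)={red,blue,green}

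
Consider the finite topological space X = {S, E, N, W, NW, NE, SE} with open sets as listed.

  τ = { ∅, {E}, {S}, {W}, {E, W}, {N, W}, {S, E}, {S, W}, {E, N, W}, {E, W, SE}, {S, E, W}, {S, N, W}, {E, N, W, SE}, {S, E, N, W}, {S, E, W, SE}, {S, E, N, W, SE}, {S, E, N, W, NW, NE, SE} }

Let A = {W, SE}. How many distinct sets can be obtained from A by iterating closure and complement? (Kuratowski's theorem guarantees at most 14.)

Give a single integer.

closure: X∖int(X∖A) = X∖{S, E} = {N, W, NW, NE, SE}
Let k=closure and c=complement:
  1. A     = {W, SE}
  2. kA    = {N, W, NW, NE, SE}
  3. cA    = {S, E, N, NW, NE}
  4. ckA   = {S, E}
  5. kcA   = {S, E, N, NW, NE, SE}
  6. kckA  = {S, E, NW, NE, SE}
  7. ckcA  = {W}
  8. ckckA = {N, W}
— saturated at 8

8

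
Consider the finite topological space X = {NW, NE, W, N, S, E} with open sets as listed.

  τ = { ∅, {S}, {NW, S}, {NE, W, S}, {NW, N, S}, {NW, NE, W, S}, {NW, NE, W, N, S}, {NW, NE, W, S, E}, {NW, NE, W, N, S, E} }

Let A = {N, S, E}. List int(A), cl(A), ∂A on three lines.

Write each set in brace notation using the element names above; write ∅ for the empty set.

open subsets of A: ∅, {S}; so int(A) = {S}
closure: X∖int(X∖A) = X∖∅ = {NW, NE, W, N, S, E}
∂A = {NW, NE, W, N, S, E} minus {S} = {NW, NE, W, N, E}

int(A) = {S}
cl(A)  = {NW, NE, W, N, S, E}
∂A     = {NW, NE, W, N, E}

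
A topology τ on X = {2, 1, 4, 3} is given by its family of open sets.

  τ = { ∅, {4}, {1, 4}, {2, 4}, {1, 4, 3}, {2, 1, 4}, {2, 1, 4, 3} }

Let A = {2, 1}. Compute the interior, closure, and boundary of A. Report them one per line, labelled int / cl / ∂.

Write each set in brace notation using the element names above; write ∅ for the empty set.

opens ⊆ A: ∅; union → int = ∅
complement {4, 3}; its interior {4}; cl(A) = X∖{4} = {2, 1, 3}
boundary = {2, 1, 3} ∖ ∅ = {2, 1, 3}

int(A) = ∅
cl(A)  = {2, 1, 3}
∂A     = {2, 1, 3}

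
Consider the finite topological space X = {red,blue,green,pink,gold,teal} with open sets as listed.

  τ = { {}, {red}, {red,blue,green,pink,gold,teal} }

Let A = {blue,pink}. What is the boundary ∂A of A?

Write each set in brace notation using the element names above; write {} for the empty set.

{blue,green,pink,gold,teal}

interior: largest open inside A is {} (from {})
cl via duality: int({red,green,gold,teal}) = {red}, so X∖{red} = {blue,green,pink,gold,teal}
cl∖int = {blue,green,pink,gold,teal}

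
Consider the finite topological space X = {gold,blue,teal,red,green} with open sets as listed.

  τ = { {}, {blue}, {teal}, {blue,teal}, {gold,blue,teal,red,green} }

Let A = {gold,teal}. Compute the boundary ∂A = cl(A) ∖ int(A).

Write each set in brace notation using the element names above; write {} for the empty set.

{gold,red,green}

U open, U⊆A: {}, {teal}. int(A) = ⋃ = {teal}
X∖A={blue,red,green}, int(X∖A)={blue}, hence cl(A)={gold,teal,red,green}
∂A: remove int from cl → {gold,red,green}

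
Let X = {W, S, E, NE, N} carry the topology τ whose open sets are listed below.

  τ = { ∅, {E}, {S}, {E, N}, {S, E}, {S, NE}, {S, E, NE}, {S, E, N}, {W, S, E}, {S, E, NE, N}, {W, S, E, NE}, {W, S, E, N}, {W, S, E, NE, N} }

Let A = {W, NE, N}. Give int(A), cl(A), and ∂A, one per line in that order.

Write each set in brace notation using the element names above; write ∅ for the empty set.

interior: largest open inside A is ∅ (from ∅)
cl via duality: int({S, E}) = {S, E}, so X∖{S, E} = {W, NE, N}
cl∖int = {W, NE, N}

int(A) = ∅
cl(A)  = {W, NE, N}
∂A     = {W, NE, N}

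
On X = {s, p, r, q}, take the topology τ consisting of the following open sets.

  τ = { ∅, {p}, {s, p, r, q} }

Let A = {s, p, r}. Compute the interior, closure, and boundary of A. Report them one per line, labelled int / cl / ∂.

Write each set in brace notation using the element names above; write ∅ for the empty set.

open subsets of A: ∅, {p}; so int(A) = {p}
closure: X∖int(X∖A) = X∖∅ = {s, p, r, q}
∂A = {s, p, r, q} minus {p} = {s, r, q}

int(A) = {p}
cl(A)  = {s, p, r, q}
∂A     = {s, r, q}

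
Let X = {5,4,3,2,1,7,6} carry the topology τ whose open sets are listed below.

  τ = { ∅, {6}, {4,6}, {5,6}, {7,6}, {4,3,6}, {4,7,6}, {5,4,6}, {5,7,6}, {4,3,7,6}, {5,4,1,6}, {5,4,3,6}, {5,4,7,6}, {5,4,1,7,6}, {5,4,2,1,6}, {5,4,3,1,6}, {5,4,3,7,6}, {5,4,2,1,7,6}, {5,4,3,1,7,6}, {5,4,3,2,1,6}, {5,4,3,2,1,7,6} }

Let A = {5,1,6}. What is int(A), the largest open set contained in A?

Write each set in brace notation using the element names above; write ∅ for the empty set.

{5,6}

opens ⊆ A: ∅, {6}, {5,6}; union → int = {5,6}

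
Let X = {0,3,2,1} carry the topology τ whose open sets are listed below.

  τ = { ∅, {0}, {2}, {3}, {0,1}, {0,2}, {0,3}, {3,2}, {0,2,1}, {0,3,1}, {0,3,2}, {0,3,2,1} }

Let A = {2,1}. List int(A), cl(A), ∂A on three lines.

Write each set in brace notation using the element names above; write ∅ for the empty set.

int(A) = {2}
cl(A)  = {2,1}
∂A     = {1}

open subsets of A: ∅, {2}; so int(A) = {2}
closure: X∖int(X∖A) = X∖{0,3} = {2,1}
∂A = {2,1} minus {2} = {1}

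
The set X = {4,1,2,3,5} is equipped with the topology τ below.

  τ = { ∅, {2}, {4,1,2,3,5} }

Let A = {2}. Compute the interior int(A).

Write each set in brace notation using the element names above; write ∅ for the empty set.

U open, U⊆A: ∅, {2}. int(A) = ⋃ = {2}

{2}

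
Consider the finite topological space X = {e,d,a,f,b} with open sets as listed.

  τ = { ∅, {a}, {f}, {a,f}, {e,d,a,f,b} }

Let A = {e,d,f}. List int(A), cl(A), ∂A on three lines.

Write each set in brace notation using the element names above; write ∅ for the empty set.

int(A) = {f}
cl(A)  = {e,d,f,b}
∂A     = {e,d,b}

U open, U⊆A: ∅, {f}. int(A) = ⋃ = {f}
X∖A={a,b}, int(X∖A)={a}, hence cl(A)={e,d,f,b}
∂A: remove int from cl → {e,d,b}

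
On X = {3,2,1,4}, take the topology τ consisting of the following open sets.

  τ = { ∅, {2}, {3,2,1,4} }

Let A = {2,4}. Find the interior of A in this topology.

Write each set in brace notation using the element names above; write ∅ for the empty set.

{2}

interior: largest open inside A is {2} (from ∅, {2})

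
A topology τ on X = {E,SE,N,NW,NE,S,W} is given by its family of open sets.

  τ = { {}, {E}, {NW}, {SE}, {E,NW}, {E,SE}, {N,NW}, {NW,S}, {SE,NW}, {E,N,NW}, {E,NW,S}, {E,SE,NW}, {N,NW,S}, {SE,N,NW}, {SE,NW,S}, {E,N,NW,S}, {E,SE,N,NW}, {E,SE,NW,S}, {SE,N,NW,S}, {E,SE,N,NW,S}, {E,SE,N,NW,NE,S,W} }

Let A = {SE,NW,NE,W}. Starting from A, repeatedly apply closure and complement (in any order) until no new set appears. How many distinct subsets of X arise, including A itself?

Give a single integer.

complement {E,N,S}; its interior {E}; cl(A) = X∖{E} = {SE,N,NW,NE,S,W}
With k = closure, c = complement:
  1. A     = {SE,NW,NE,W}
  2. kA    = {SE,N,NW,NE,S,W}
  3. cA    = {E,N,S}
  4. ckA   = {E}
  5. kcA   = {E,N,NE,S,W}
  6. kckA  = {E,NE,W}
  7. ckcA  = {SE,NW}
  8. ckckA = {SE,N,NW,S}
k, c of each give nothing new

8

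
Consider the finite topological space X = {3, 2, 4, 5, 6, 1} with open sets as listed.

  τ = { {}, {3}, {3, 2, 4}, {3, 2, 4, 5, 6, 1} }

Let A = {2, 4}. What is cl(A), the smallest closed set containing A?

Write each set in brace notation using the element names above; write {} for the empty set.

{2, 4, 5, 6, 1}

cl via duality: int({3, 5, 6, 1}) = {3}, so X∖{3} = {2, 4, 5, 6, 1}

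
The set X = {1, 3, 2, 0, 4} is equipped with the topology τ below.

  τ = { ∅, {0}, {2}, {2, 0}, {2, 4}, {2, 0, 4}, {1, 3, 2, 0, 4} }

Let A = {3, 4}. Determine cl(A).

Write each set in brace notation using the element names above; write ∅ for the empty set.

X∖A={1, 2, 0}, int(X∖A)={2, 0}, hence cl(A)={1, 3, 4}

{1, 3, 4}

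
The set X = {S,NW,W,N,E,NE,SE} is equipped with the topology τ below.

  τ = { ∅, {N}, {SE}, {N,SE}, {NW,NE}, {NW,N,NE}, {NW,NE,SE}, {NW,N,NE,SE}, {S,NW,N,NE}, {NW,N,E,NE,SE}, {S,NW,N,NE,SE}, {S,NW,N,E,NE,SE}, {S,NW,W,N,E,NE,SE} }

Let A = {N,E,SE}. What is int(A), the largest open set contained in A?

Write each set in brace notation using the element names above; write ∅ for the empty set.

{N,SE}

U open, U⊆A: ∅, {N}, {SE}, {N,SE}. int(A) = ⋃ = {N,SE}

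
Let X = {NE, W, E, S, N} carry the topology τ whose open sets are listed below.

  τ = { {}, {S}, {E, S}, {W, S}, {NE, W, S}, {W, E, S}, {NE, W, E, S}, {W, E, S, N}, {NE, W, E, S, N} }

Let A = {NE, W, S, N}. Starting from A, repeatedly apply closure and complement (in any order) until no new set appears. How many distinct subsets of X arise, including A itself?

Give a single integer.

6

cl via duality: int({E}) = {}, so X∖{} = {NE, W, E, S, N}
Write k for closure, c for complement:
  1. A     = {NE, W, S, N}
  2. kA    = {NE, W, E, S, N}
  3. cA    = {E}
  4. ckA   = {}
  5. kcA   = {E, N}
  6. ckcA  = {NE, W, S}
applying k or c yields no new set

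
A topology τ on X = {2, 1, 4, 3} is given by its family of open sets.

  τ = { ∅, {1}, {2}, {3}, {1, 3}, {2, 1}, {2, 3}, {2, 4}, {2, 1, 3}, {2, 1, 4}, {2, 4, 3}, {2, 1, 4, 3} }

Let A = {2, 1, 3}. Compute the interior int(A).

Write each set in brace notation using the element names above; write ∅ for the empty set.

U open, U⊆A: ∅, {2}, {3}, {1}, {2, 1}, {1, 3}, {2, 3}, {2, 1, 3}. int(A) = ⋃ = {2, 1, 3}

{2, 1, 3}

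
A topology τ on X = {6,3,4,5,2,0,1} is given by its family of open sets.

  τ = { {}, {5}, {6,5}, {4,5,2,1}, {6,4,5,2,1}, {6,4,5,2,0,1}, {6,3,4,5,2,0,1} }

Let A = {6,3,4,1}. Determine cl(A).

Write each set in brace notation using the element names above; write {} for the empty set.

{6,3,4,2,0,1}

cl via duality: int({5,2,0}) = {5}, so X∖{5} = {6,3,4,2,0,1}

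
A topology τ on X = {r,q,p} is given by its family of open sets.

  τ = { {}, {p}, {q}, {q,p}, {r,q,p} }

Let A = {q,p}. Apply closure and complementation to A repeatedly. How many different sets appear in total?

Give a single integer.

4

cl via duality: int({r}) = {}, so X∖{} = {r,q,p}
Write k for closure, c for complement:
  1. A     = {q,p}
  2. kA    = {r,q,p}
  3. cA    = {r}
  4. ckA   = {}
applying k or c yields no new set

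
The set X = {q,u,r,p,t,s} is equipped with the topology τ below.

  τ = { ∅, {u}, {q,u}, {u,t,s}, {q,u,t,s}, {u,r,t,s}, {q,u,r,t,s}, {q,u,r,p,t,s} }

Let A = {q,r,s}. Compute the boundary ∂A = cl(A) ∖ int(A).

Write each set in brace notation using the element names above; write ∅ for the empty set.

interior: largest open inside A is ∅ (from ∅)
cl via duality: int({u,p,t}) = {u}, so X∖{u} = {q,r,p,t,s}
cl∖int = {q,r,p,t,s}

{q,r,p,t,s}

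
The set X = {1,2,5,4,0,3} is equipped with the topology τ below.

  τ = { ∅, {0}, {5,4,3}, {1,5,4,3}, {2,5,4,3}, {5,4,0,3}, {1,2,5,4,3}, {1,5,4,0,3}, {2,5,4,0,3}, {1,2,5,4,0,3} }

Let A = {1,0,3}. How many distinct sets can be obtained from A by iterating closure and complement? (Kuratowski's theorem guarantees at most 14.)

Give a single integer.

X∖A={2,5,4}, int(X∖A)=∅, hence cl(A)={1,2,5,4,0,3}
Orbit (k=closure, c=complement):
  1. A     = {1,0,3}
  2. kA    = {1,2,5,4,0,3}
  3. cA    = {2,5,4}
  4. ckA   = ∅
  5. kcA   = {1,2,5,4,3}
  6. ckcA  = {0}
(closed under both — stop)

6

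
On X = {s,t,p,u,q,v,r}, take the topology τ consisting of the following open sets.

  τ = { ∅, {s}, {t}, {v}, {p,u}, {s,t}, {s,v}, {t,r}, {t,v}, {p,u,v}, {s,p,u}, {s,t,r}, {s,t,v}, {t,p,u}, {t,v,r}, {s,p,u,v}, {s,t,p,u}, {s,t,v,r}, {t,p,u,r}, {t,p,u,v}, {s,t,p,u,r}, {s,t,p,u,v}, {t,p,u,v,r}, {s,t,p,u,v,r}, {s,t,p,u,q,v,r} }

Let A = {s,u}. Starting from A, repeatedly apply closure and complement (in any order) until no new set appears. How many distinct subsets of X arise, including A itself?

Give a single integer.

cl via duality: int({t,p,q,v,r}) = {t,v,r}, so X∖{t,v,r} = {s,p,u,q}
Write k for closure, c for complement:
  1. A     = {s,u}
  2. kA    = {s,p,u,q}
  3. cA    = {t,p,q,v,r}
  4. ckA   = {t,v,r}
  5. kcA   = {t,p,u,q,v,r}
  6. kckA  = {t,q,v,r}
  7. ckcA  = {s}
  8. ckckA = {s,p,u}
  9. kckcA = {s,q}
  10. ckckcA = {t,p,u,v,r}
applying k or c yields no new set

10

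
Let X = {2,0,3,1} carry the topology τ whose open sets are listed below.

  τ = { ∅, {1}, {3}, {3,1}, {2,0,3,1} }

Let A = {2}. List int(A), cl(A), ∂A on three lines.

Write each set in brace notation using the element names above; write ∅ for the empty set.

interior: largest open inside A is ∅ (from ∅)
cl via duality: int({0,3,1}) = {3,1}, so X∖{3,1} = {2,0}
cl∖int = {2,0}

int(A) = ∅
cl(A)  = {2,0}
∂A     = {2,0}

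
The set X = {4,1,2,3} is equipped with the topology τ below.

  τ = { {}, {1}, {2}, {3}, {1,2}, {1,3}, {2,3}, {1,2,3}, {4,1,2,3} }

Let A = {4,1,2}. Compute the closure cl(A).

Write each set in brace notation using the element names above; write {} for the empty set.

{4,1,2}

X∖A={3}, int(X∖A)={3}, hence cl(A)={4,1,2}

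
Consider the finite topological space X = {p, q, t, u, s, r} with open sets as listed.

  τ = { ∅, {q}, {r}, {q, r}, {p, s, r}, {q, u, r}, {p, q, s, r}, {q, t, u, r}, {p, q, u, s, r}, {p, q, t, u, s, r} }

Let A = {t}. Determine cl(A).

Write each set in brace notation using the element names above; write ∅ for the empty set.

{t}

cl via duality: int({p, q, u, s, r}) = {p, q, u, s, r}, so X∖{p, q, u, s, r} = {t}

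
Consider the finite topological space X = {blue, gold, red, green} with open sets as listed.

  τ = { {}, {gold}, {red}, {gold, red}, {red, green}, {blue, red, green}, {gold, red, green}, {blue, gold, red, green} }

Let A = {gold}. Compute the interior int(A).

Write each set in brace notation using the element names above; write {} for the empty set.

open subsets of A: {}, {gold}; so int(A) = {gold}

{gold}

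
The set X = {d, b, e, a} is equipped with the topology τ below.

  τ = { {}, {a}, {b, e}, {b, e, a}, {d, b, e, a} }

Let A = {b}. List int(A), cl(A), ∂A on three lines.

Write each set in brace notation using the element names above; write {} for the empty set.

int(A) = {}
cl(A)  = {d, b, e}
∂A     = {d, b, e}

interior: largest open inside A is {} (from {})
cl via duality: int({d, e, a}) = {a}, so X∖{a} = {d, b, e}
cl∖int = {d, b, e}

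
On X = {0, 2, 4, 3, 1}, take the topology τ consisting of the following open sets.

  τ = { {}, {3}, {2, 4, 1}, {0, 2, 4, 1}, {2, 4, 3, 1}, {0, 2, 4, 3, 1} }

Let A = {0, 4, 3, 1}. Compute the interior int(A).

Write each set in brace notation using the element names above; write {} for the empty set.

{3}

U open, U⊆A: {}, {3}. int(A) = ⋃ = {3}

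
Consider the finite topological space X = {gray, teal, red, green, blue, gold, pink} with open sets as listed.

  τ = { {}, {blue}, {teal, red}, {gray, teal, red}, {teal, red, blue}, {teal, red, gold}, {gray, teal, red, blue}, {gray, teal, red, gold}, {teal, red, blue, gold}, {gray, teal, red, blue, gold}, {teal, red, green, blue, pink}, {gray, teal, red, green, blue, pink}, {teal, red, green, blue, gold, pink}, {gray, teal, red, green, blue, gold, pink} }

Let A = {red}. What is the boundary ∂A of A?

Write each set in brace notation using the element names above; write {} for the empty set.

open subsets of A: {}; so int(A) = {}
closure: X∖int(X∖A) = X∖{blue} = {gray, teal, red, green, gold, pink}
∂A = {gray, teal, red, green, gold, pink} minus {} = {gray, teal, red, green, gold, pink}

{gray, teal, red, green, gold, pink}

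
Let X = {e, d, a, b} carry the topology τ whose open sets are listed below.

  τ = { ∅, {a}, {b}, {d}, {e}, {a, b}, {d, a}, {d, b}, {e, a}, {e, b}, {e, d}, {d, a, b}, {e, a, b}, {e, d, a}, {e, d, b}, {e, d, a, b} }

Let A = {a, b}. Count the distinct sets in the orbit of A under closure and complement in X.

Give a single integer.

cl via duality: int({e, d}) = {e, d}, so X∖{e, d} = {a, b}
Write k for closure, c for complement:
  1. A     = {a, b}
  2. cA    = {e, d}
applying k or c yields no new set

2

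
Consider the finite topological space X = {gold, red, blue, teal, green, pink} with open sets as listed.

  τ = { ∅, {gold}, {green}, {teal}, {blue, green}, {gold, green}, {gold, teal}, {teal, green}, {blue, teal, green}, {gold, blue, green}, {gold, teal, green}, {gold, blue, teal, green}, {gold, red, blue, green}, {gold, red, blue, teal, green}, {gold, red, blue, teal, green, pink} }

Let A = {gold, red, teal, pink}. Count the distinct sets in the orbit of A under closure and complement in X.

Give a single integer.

X∖A={blue, green}, int(X∖A)={blue, green}, hence cl(A)={gold, red, teal, pink}
Orbit (k=closure, c=complement):
  1. A     = {gold, red, teal, pink}
  2. cA    = {blue, green}
  3. kcA   = {red, blue, green, pink}
  4. ckcA  = {gold, teal}
(closed under both — stop)

4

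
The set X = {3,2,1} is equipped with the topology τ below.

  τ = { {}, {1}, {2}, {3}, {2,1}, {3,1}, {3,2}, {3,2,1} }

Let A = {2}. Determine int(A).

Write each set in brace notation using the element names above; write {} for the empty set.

{2}

open subsets of A: {}, {2}; so int(A) = {2}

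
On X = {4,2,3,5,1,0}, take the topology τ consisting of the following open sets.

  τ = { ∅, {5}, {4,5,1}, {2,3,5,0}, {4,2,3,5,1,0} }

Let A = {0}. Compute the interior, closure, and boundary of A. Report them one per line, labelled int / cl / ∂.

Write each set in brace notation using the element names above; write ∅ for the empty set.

int(A) = ∅
cl(A)  = {2,3,0}
∂A     = {2,3,0}

U open, U⊆A: ∅. int(A) = ⋃ = ∅
X∖A={4,2,3,5,1}, int(X∖A)={4,5,1}, hence cl(A)={2,3,0}
∂A: remove int from cl → {2,3,0}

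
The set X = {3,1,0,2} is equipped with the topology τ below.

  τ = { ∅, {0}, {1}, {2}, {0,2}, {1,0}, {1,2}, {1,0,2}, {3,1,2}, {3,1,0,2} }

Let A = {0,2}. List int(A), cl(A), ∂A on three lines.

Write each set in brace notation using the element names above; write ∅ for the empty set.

U open, U⊆A: ∅, {0}, {2}, {0,2}. int(A) = ⋃ = {0,2}
X∖A={3,1}, int(X∖A)={1}, hence cl(A)={3,0,2}
∂A: remove int from cl → {3}

int(A) = {0,2}
cl(A)  = {3,0,2}
∂A     = {3}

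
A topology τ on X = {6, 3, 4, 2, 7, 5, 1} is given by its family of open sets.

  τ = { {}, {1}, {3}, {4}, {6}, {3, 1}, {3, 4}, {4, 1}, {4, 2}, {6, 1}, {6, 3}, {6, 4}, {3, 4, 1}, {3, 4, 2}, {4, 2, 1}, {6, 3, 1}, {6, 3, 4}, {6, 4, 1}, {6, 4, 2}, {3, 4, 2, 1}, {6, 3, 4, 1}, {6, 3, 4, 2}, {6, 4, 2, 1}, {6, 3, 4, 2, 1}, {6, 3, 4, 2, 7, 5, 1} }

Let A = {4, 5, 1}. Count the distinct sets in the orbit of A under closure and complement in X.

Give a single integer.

8

cl via duality: int({6, 3, 2, 7}) = {6, 3}, so X∖{6, 3} = {4, 2, 7, 5, 1}
Write k for closure, c for complement:
  1. A     = {4, 5, 1}
  2. kA    = {4, 2, 7, 5, 1}
  3. cA    = {6, 3, 2, 7}
  4. ckA   = {6, 3}
  5. kcA   = {6, 3, 2, 7, 5}
  6. kckA  = {6, 3, 7, 5}
  7. ckcA  = {4, 1}
  8. ckckA = {4, 2, 1}
applying k or c yields no new set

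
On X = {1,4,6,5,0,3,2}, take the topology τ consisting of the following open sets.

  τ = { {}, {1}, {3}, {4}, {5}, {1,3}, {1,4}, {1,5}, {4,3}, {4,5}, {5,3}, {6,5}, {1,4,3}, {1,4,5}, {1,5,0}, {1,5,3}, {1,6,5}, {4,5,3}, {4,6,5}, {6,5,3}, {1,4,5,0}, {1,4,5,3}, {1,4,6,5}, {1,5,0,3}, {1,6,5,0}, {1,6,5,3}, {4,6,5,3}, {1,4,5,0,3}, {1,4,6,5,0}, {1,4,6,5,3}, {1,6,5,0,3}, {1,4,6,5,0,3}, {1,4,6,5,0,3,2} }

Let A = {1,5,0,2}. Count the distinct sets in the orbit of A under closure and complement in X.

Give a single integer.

cl via duality: int({4,6,3}) = {4,3}, so X∖{4,3} = {1,6,5,0,2}
Write k for closure, c for complement:
  1. A     = {1,5,0,2}
  2. kA    = {1,6,5,0,2}
  3. cA    = {4,6,3}
  4. ckA   = {4,3}
  5. kcA   = {4,6,3,2}
  6. kckA  = {4,3,2}
  7. ckcA  = {1,5,0}
  8. ckckA = {1,6,5,0}
applying k or c yields no new set

8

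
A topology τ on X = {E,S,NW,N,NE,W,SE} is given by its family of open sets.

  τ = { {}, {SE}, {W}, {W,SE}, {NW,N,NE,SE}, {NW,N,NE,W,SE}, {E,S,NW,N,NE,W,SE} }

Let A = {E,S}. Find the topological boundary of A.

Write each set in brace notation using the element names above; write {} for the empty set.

{E,S}

opens ⊆ A: {}; union → int = {}
complement {NW,N,NE,W,SE}; its interior {NW,N,NE,W,SE}; cl(A) = X∖{NW,N,NE,W,SE} = {E,S}
boundary = {E,S} ∖ {} = {E,S}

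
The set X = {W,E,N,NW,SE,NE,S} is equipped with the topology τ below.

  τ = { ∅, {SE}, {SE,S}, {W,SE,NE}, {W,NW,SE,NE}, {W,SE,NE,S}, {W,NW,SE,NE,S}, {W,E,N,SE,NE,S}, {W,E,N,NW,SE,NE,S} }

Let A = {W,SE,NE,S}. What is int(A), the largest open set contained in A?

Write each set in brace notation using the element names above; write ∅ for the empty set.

opens ⊆ A: ∅, {SE}, {SE,S}, {W,SE,NE}, {W,SE,NE,S}; union → int = {W,SE,NE,S}

{W,SE,NE,S}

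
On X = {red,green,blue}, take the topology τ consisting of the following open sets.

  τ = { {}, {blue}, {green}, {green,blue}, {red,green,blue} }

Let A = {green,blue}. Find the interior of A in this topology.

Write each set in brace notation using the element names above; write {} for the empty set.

{green,blue}

open subsets of A: {}, {blue}, {green}, {green,blue}; so int(A) = {green,blue}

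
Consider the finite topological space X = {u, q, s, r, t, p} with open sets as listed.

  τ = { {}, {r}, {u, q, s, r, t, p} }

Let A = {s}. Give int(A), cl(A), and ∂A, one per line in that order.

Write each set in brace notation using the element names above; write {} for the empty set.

open subsets of A: {}; so int(A) = {}
closure: X∖int(X∖A) = X∖{r} = {u, q, s, t, p}
∂A = {u, q, s, t, p} minus {} = {u, q, s, t, p}

int(A) = {}
cl(A)  = {u, q, s, t, p}
∂A     = {u, q, s, t, p}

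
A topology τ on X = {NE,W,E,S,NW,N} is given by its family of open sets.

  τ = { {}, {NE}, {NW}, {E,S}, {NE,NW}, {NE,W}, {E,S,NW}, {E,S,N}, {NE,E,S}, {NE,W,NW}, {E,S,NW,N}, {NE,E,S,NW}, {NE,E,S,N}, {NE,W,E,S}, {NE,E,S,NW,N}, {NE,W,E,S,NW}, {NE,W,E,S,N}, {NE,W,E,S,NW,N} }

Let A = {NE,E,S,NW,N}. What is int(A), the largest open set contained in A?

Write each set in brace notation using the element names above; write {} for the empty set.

{NE,E,S,NW,N}

opens ⊆ A: {}, {NW}, {NE}, {NE,NW}, {E,S}, {NE,E,S}, {E,S,NW}, {E,S,N}, {E,S,NW,N}, {NE,E,S,N}, {NE,E,S,NW}, {NE,E,S,NW,N}; union → int = {NE,E,S,NW,N}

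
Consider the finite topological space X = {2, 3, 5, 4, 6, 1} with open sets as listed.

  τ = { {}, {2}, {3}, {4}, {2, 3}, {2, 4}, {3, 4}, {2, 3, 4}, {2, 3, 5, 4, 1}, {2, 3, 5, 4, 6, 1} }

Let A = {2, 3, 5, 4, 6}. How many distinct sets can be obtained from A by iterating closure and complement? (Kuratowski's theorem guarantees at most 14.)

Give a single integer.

complement {1}; its interior {}; cl(A) = X∖{} = {2, 3, 5, 4, 6, 1}
With k = closure, c = complement:
  1. A     = {2, 3, 5, 4, 6}
  2. kA    = {2, 3, 5, 4, 6, 1}
  3. cA    = {1}
  4. ckA   = {}
  5. kcA   = {5, 6, 1}
  6. ckcA  = {2, 3, 4}
k, c of each give nothing new

6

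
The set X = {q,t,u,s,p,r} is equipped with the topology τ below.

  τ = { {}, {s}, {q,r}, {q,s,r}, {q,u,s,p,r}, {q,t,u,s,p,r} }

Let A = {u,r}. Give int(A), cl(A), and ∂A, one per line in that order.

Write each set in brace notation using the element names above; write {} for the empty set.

int(A) = {}
cl(A)  = {q,t,u,p,r}
∂A     = {q,t,u,p,r}

U open, U⊆A: {}. int(A) = ⋃ = {}
X∖A={q,t,s,p}, int(X∖A)={s}, hence cl(A)={q,t,u,p,r}
∂A: remove int from cl → {q,t,u,p,r}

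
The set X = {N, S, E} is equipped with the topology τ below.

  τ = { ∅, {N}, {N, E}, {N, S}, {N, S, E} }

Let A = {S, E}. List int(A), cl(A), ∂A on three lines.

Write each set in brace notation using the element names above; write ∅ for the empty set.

interior: largest open inside A is ∅ (from ∅)
cl via duality: int({N}) = {N}, so X∖{N} = {S, E}
cl∖int = {S, E}

int(A) = ∅
cl(A)  = {S, E}
∂A     = {S, E}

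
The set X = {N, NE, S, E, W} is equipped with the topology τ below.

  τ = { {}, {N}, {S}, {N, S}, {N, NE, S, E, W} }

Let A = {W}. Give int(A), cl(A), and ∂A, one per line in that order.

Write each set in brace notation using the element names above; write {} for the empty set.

int(A) = {}
cl(A)  = {NE, E, W}
∂A     = {NE, E, W}

opens ⊆ A: {}; union → int = {}
complement {N, NE, S, E}; its interior {N, S}; cl(A) = X∖{N, S} = {NE, E, W}
boundary = {NE, E, W} ∖ {} = {NE, E, W}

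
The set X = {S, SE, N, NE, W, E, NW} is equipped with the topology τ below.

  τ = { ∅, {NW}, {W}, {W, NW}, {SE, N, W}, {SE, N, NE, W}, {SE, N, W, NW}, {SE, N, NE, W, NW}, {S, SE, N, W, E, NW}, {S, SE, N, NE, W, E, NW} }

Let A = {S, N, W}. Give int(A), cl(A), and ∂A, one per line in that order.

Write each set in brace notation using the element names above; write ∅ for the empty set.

int(A) = {W}
cl(A)  = {S, SE, N, NE, W, E}
∂A     = {S, SE, N, NE, E}

U open, U⊆A: ∅, {W}. int(A) = ⋃ = {W}
X∖A={SE, NE, E, NW}, int(X∖A)={NW}, hence cl(A)={S, SE, N, NE, W, E}
∂A: remove int from cl → {S, SE, N, NE, E}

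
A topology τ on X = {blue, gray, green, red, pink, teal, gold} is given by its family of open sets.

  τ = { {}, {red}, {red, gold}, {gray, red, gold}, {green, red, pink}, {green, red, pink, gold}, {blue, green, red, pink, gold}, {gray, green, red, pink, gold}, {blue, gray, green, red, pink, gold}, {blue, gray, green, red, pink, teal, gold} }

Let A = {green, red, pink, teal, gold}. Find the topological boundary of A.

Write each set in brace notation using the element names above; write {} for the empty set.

interior: largest open inside A is {green, red, pink, gold} (from {}, {red}, {red, gold}, {green, red, pink}, {green, red, pink, gold})
cl via duality: int({blue, gray}) = {}, so X∖{} = {blue, gray, green, red, pink, teal, gold}
cl∖int = {blue, gray, teal}

{blue, gray, teal}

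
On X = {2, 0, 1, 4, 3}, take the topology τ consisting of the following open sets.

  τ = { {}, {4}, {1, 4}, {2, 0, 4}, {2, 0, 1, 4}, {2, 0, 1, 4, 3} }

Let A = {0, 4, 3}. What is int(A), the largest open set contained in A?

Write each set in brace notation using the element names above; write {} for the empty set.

opens ⊆ A: {}, {4}; union → int = {4}

{4}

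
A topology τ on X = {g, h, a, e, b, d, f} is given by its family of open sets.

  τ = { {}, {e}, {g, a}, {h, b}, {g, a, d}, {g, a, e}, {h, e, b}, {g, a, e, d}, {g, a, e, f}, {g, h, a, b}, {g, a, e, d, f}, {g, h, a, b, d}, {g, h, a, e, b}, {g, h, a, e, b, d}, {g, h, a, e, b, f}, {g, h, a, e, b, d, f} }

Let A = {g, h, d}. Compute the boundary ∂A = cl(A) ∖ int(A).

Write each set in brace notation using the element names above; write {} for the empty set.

interior: largest open inside A is {} (from {})
cl via duality: int({a, e, b, f}) = {e}, so X∖{e} = {g, h, a, b, d, f}
cl∖int = {g, h, a, b, d, f}

{g, h, a, b, d, f}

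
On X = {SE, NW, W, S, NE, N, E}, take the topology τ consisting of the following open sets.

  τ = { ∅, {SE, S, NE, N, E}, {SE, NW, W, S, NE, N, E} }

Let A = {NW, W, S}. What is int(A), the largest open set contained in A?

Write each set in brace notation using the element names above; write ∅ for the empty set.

opens ⊆ A: ∅; union → int = ∅

∅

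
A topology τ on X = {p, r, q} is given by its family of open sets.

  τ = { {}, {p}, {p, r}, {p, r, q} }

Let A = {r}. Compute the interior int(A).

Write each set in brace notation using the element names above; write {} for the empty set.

U open, U⊆A: {}. int(A) = ⋃ = {}

{}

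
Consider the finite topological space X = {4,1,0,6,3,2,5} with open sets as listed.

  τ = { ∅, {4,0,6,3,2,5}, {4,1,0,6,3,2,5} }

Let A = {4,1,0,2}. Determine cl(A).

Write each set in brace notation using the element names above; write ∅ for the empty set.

{4,1,0,6,3,2,5}

closure: X∖int(X∖A) = X∖∅ = {4,1,0,6,3,2,5}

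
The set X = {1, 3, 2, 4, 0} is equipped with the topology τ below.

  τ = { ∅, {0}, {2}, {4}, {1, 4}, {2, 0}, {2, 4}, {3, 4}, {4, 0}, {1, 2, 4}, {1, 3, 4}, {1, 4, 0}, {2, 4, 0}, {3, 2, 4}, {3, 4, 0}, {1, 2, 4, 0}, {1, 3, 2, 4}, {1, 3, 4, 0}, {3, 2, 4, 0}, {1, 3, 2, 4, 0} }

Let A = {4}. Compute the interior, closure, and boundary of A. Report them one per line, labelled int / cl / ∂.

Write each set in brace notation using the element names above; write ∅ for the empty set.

int(A) = {4}
cl(A)  = {1, 3, 4}
∂A     = {1, 3}

opens ⊆ A: ∅, {4}; union → int = {4}
complement {1, 3, 2, 0}; its interior {2, 0}; cl(A) = X∖{2, 0} = {1, 3, 4}
boundary = {1, 3, 4} ∖ {4} = {1, 3}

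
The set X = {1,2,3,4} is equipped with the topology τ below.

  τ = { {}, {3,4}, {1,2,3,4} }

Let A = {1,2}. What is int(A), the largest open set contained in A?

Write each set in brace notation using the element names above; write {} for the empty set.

U open, U⊆A: {}. int(A) = ⋃ = {}

{}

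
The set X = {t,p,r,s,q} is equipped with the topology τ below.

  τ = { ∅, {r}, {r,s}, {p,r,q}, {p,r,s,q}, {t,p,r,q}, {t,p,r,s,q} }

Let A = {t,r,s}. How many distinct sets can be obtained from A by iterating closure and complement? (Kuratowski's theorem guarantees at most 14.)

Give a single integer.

6

closure: X∖int(X∖A) = X∖∅ = {t,p,r,s,q}
Let k=closure and c=complement:
  1. A     = {t,r,s}
  2. kA    = {t,p,r,s,q}
  3. cA    = {p,q}
  4. ckA   = ∅
  5. kcA   = {t,p,q}
  6. ckcA  = {r,s}
— saturated at 6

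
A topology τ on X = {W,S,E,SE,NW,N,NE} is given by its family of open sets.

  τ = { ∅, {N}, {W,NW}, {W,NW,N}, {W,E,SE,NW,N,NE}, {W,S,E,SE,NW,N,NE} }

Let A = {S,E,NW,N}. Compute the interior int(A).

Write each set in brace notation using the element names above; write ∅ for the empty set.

{N}

open subsets of A: ∅, {N}; so int(A) = {N}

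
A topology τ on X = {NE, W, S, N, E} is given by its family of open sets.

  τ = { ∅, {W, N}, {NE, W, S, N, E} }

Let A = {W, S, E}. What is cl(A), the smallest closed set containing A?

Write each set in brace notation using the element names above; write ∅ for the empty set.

{NE, W, S, N, E}

complement {NE, N}; its interior ∅; cl(A) = X∖∅ = {NE, W, S, N, E}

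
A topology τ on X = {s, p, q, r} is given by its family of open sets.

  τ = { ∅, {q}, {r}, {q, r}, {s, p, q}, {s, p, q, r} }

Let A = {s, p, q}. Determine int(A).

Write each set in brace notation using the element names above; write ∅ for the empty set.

opens ⊆ A: ∅, {q}, {s, p, q}; union → int = {s, p, q}

{s, p, q}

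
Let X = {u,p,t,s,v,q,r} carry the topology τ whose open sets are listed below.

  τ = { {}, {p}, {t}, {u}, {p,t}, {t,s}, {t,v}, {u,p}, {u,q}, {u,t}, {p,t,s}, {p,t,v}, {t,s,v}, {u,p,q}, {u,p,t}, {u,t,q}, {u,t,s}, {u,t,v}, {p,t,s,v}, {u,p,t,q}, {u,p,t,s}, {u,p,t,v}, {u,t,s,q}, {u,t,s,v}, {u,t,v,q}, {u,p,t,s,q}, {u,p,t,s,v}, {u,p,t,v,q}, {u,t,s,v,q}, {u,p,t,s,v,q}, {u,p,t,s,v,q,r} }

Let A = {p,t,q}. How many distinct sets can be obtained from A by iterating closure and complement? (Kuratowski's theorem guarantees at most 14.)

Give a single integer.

10

complement {u,s,v,r}; its interior {u}; cl(A) = X∖{u} = {p,t,s,v,q,r}
With k = closure, c = complement:
  1. A     = {p,t,q}
  2. kA    = {p,t,s,v,q,r}
  3. cA    = {u,s,v,r}
  4. ckA   = {u}
  5. kcA   = {u,s,v,q,r}
  6. kckA  = {u,q,r}
  7. ckcA  = {p,t}
  8. ckckA = {p,t,s,v}
  9. kckcA = {p,t,s,v,r}
  10. ckckcA = {u,q}
k, c of each give nothing new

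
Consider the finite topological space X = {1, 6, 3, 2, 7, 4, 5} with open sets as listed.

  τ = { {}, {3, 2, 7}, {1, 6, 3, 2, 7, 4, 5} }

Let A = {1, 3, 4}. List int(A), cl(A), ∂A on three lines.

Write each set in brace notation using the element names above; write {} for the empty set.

open subsets of A: {}; so int(A) = {}
closure: X∖int(X∖A) = X∖{} = {1, 6, 3, 2, 7, 4, 5}
∂A = {1, 6, 3, 2, 7, 4, 5} minus {} = {1, 6, 3, 2, 7, 4, 5}

int(A) = {}
cl(A)  = {1, 6, 3, 2, 7, 4, 5}
∂A     = {1, 6, 3, 2, 7, 4, 5}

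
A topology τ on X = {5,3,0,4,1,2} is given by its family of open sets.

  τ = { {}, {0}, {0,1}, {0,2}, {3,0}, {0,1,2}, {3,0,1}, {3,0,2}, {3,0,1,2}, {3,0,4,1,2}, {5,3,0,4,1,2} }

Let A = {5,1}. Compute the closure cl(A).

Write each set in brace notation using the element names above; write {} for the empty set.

complement {3,0,4,2}; its interior {3,0,2}; cl(A) = X∖{3,0,2} = {5,4,1}

{5,4,1}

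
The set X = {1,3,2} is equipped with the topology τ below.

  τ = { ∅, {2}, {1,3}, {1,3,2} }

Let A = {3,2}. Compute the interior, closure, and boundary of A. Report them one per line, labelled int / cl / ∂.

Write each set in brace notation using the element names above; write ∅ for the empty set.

int(A) = {2}
cl(A)  = {1,3,2}
∂A     = {1,3}

interior: largest open inside A is {2} (from ∅, {2})
cl via duality: int({1}) = ∅, so X∖∅ = {1,3,2}
cl∖int = {1,3}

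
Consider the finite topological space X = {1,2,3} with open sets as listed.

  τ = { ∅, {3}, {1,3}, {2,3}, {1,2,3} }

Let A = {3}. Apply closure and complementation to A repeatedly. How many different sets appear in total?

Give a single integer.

X∖A={1,2}, int(X∖A)=∅, hence cl(A)={1,2,3}
Orbit (k=closure, c=complement):
  1. A     = {3}
  2. kA    = {1,2,3}
  3. cA    = {1,2}
  4. ckA   = ∅
(closed under both — stop)

4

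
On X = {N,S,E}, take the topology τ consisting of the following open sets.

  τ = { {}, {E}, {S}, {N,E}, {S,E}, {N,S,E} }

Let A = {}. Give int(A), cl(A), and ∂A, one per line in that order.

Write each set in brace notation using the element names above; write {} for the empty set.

int(A) = {}
cl(A)  = {}
∂A     = {}

U open, U⊆A: {}. int(A) = ⋃ = {}
X∖A={N,S,E}, int(X∖A)={N,S,E}, hence cl(A)={}
∂A: remove int from cl → {}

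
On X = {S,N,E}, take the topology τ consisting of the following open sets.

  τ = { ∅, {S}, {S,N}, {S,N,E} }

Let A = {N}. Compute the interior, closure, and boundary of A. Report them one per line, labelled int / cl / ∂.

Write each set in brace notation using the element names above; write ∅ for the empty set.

open subsets of A: ∅; so int(A) = ∅
closure: X∖int(X∖A) = X∖{S} = {N,E}
∂A = {N,E} minus ∅ = {N,E}

int(A) = ∅
cl(A)  = {N,E}
∂A     = {N,E}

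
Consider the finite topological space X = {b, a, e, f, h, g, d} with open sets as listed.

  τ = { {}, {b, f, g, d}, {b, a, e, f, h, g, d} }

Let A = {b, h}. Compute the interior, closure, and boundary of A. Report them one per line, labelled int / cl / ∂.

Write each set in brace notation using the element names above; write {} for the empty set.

int(A) = {}
cl(A)  = {b, a, e, f, h, g, d}
∂A     = {b, a, e, f, h, g, d}

U open, U⊆A: {}. int(A) = ⋃ = {}
X∖A={a, e, f, g, d}, int(X∖A)={}, hence cl(A)={b, a, e, f, h, g, d}
∂A: remove int from cl → {b, a, e, f, h, g, d}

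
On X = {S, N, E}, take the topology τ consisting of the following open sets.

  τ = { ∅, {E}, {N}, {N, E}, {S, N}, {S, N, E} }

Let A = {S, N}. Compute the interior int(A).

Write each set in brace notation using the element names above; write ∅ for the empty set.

{S, N}

open subsets of A: ∅, {N}, {S, N}; so int(A) = {S, N}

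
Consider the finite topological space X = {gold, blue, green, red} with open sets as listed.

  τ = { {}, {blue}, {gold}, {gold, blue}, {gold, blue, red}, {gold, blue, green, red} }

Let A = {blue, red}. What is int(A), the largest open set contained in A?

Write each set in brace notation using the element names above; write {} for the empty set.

{blue}

interior: largest open inside A is {blue} (from {}, {blue})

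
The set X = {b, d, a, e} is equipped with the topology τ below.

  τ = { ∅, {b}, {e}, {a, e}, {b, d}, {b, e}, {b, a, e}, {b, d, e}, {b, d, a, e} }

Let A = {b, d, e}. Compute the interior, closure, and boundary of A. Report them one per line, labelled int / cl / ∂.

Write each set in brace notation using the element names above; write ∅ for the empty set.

int(A) = {b, d, e}
cl(A)  = {b, d, a, e}
∂A     = {a}

opens ⊆ A: ∅, {e}, {b}, {b, e}, {b, d}, {b, d, e}; union → int = {b, d, e}
complement {a}; its interior ∅; cl(A) = X∖∅ = {b, d, a, e}
boundary = {b, d, a, e} ∖ {b, d, e} = {a}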